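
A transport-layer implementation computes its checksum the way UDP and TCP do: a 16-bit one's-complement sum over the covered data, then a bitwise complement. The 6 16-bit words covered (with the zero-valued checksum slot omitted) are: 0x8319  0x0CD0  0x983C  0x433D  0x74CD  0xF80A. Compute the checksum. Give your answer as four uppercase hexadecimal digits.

27C4

One's-complement addition (fold any carry out of bit 15 back into bit 0):
  0x8319 + 0x0CD0 = 0x08FE9
  0x8FE9 + 0x983C = 0x12825 → wrap carry → 0x2826
  0x2826 + 0x433D = 0x06B63
  0x6B63 + 0x74CD = 0x0E030
  0xE030 + 0xF80A = 0x1D83A → wrap carry → 0xD83B
One's-complement sum = 0xD83B.
Checksum = ~0xD83B & 0xFFFF = 0x27C4.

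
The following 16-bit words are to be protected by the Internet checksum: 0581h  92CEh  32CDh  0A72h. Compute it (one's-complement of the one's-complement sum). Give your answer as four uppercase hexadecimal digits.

2A71

One's-complement addition (fold any carry out of bit 15 back into bit 0):
  0x0581 + 0x92CE = 0x0984F
  0x984F + 0x32CD = 0x0CB1C
  0xCB1C + 0x0A72 = 0x0D58E
One's-complement sum = 0xD58E.
Checksum = ~0xD58E & 0xFFFF = 0x2A71.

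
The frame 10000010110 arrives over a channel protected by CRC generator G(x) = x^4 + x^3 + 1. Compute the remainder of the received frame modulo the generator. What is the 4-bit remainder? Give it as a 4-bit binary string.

0101

Modulo-2 division of 10000010110 by 11001:
  pos 0: 10000 XOR 11001 = 01001
  pos 1: 10010 XOR 11001 = 01011
  pos 2: 10111 XOR 11001 = 01110
  pos 3: 11100 XOR 11001 = 00101
  pos 5: 10111 XOR 11001 = 01110
  pos 6: 11100 XOR 11001 = 00101
Remainder = 0101 (nonzero — an error is detected).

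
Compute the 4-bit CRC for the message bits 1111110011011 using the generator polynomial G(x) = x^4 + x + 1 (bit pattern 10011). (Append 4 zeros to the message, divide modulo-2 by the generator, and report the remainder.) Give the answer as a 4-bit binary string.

Append 4 zeros: 11111100110110000. Divide by 10011 (XOR where the leading bit is 1):
  pos 0: 11111 XOR 10011 = 01100
  pos 1: 11001 XOR 10011 = 01010
  pos 2: 10100 XOR 10011 = 00111
  pos 4: 11101 XOR 10011 = 01110
  pos 5: 11101 XOR 10011 = 01110
  pos 6: 11100 XOR 10011 = 01111
  pos 7: 11111 XOR 10011 = 01100
  pos 8: 11001 XOR 10011 = 01010
  pos 9: 10100 XOR 10011 = 00111
  pos 11: 11100 XOR 10011 = 01111
  pos 12: 11110 XOR 10011 = 01101
Remainder (last 4 bits) = 1101. This is the CRC / FCS.

1101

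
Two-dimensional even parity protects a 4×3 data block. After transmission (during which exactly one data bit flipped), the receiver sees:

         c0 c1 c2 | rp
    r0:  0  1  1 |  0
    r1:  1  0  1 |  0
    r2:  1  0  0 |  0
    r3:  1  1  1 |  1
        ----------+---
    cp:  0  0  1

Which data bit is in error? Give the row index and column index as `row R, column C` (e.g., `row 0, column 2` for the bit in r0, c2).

row 2, column 0

Recompute each row's even parity and compare to rp:
  r0: data parity 0, sent rp 0 → ok
  r1: data parity 0, sent rp 0 → ok
  r2: data parity 1, sent rp 0 → mismatch
  r3: data parity 1, sent rp 1 → ok
Recompute each column's even parity and compare to cp:
  c0: data parity 1, sent cp 0 → mismatch
  c1: data parity 0, sent cp 0 → ok
  c2: data parity 1, sent cp 1 → ok
Exactly one row (r2) and one column (c0) fail → the flipped bit is at their intersection.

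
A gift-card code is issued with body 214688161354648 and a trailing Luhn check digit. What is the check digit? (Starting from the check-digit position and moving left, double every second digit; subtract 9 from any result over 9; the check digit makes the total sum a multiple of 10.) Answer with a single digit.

Partial digits right→left: 8 4 6 4 5 3 1 6 1 8 8 6 4 1 2
Double every second digit counting from the check-digit position (so the 1st, 3rd, 5th, ... of the partial from the right).
  doubled (with −9 where >9): 7 3 1 2 2 7 8 4 → sum 34
  kept as-is: 4 4 3 6 8 6 1 → sum 32
Total = 34 + 32 = 66.
Check digit = (10 − (66 mod 10)) mod 10 = 4.

4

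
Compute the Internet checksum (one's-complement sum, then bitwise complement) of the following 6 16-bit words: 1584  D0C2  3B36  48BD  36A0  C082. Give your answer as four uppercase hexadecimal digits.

9EA2

One's-complement addition (fold any carry out of bit 15 back into bit 0):
  0x1584 + 0xD0C2 = 0x0E646
  0xE646 + 0x3B36 = 0x1217C → wrap carry → 0x217D
  0x217D + 0x48BD = 0x06A3A
  0x6A3A + 0x36A0 = 0x0A0DA
  0xA0DA + 0xC082 = 0x1615C → wrap carry → 0x615D
One's-complement sum = 0x615D.
Checksum = ~0x615D & 0xFFFF = 0x9EA2.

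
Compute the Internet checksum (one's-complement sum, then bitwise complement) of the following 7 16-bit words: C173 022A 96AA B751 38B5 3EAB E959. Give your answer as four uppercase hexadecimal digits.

8DAB

One's-complement addition (fold any carry out of bit 15 back into bit 0):
  0xC173 + 0x022A = 0x0C39D
  0xC39D + 0x96AA = 0x15A47 → wrap carry → 0x5A48
  0x5A48 + 0xB751 = 0x11199 → wrap carry → 0x119A
  0x119A + 0x38B5 = 0x04A4F
  0x4A4F + 0x3EAB = 0x088FA
  0x88FA + 0xE959 = 0x17253 → wrap carry → 0x7254
One's-complement sum = 0x7254.
Checksum = ~0x7254 & 0xFFFF = 0x8DAB.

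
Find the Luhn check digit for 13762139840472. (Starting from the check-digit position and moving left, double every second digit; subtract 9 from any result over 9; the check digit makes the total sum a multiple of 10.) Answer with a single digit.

2

Partial digits right→left: 2 7 4 0 4 8 9 3 1 2 6 7 3 1
Double every second digit counting from the check-digit position (so the 1st, 3rd, 5th, ... of the partial from the right).
  doubled (with −9 where >9): 4 8 8 9 2 3 6 → sum 40
  kept as-is: 7 0 8 3 2 7 1 → sum 28
Total = 40 + 28 = 68.
Check digit = (10 − (68 mod 10)) mod 10 = 2.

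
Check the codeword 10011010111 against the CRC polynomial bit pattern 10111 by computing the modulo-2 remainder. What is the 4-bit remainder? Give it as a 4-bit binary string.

Modulo-2 division of 10011010111 by 10111:
  pos 0: 10011 XOR 10111 = 00100
  pos 2: 10001 XOR 10111 = 00110
  pos 4: 11001 XOR 10111 = 01110
  pos 5: 11101 XOR 10111 = 01010
  pos 6: 10101 XOR 10111 = 00010
Remainder = 0010 (nonzero — an error is detected).

0010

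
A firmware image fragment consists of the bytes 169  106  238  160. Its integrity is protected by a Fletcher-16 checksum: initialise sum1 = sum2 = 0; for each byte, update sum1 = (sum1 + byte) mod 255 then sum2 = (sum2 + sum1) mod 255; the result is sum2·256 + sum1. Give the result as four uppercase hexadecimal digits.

64A3

Running sums (mod 255):
  after byte 0 (169): sum1=169, sum2=169
  after byte 1 (106): sum1=20, sum2=189
  after byte 2 (238): sum1=3, sum2=192
  after byte 3 (160): sum1=163, sum2=100
Checksum = sum2·256 + sum1 = 100·256 + 163 = 25763 = 0x64A3.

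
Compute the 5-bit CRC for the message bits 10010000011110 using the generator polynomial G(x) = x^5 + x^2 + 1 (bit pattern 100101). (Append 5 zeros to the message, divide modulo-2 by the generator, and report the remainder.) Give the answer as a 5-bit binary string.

10101

Append 5 zeros: 1001000001111000000. Divide by 100101 (XOR where the leading bit is 1):
  pos 0: 100100 XOR 100101 = 000001
  pos 5: 100011 XOR 100101 = 000110
  pos 8: 110110 XOR 100101 = 010011
  pos 9: 100110 XOR 100101 = 000011
  pos 13: 110000 XOR 100101 = 010101
Remainder (last 5 bits) = 10101. This is the CRC / FCS.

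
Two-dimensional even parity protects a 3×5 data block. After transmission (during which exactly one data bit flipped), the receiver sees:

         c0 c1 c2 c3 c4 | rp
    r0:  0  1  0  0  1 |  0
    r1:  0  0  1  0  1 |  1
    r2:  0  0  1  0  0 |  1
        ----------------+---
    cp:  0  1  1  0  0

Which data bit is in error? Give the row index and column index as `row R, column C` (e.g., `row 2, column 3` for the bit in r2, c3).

Recompute each row's even parity and compare to rp:
  r0: data parity 0, sent rp 0 → ok
  r1: data parity 0, sent rp 1 → mismatch
  r2: data parity 1, sent rp 1 → ok
Recompute each column's even parity and compare to cp:
  c0: data parity 0, sent cp 0 → ok
  c1: data parity 1, sent cp 1 → ok
  c2: data parity 0, sent cp 1 → mismatch
  c3: data parity 0, sent cp 0 → ok
  c4: data parity 0, sent cp 0 → ok
Exactly one row (r1) and one column (c2) fail → the flipped bit is at their intersection.

row 1, column 2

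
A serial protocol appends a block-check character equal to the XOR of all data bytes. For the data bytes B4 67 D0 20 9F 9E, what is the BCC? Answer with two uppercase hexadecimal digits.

22

XOR the bytes together:
  start with 0xB4
  0xB4 ⊕ 0x67 = 0xD3
  0xD3 ⊕ 0xD0 = 0x03
  0x03 ⊕ 0x20 = 0x23
  0x23 ⊕ 0x9F = 0xBC
  0xBC ⊕ 0x9E = 0x22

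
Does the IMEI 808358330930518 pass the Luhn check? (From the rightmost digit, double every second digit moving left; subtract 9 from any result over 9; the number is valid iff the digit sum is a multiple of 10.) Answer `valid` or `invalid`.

valid

From the right, keep odd positions and double even positions (subtract 9 from any doubled value over 9):
  doubled (positions 2,4,...): 2 0 9 6 7 6 0 → sum 30
  kept (positions 1,3,...): 8 5 3 0 3 5 8 8 → sum 40
Total = 70.
70 mod 10 = 0, so the number is valid.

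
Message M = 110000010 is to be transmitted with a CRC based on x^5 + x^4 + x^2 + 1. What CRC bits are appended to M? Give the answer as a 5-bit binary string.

01110

Append 5 zeros: 11000001000000. Divide by 110101 (XOR where the leading bit is 1):
  pos 0: 110000 XOR 110101 = 000101
  pos 3: 101010 XOR 110101 = 011111
  pos 4: 111110 XOR 110101 = 001011
  pos 6: 101100 XOR 110101 = 011001
  pos 7: 110010 XOR 110101 = 000111
Remainder (last 5 bits) = 01110. This is the CRC / FCS.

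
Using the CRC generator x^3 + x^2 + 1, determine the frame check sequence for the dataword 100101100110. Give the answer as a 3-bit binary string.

100

Append 3 zeros: 100101100110000. Divide by 1101 (XOR where the leading bit is 1):
  pos 0: 1001 XOR 1101 = 0100
  pos 1: 1000 XOR 1101 = 0101
  pos 2: 1011 XOR 1101 = 0110
  pos 3: 1101 XOR 1101 = 0000
  pos 9: 1100 XOR 1101 = 0001
Remainder (last 3 bits) = 100. This is the CRC / FCS.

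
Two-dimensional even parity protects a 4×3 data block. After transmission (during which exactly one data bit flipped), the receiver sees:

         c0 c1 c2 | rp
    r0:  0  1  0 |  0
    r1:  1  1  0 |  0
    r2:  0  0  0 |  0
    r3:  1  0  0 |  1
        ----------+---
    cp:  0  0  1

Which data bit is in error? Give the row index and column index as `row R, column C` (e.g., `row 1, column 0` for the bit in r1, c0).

Recompute each row's even parity and compare to rp:
  r0: data parity 1, sent rp 0 → mismatch
  r1: data parity 0, sent rp 0 → ok
  r2: data parity 0, sent rp 0 → ok
  r3: data parity 1, sent rp 1 → ok
Recompute each column's even parity and compare to cp:
  c0: data parity 0, sent cp 0 → ok
  c1: data parity 0, sent cp 0 → ok
  c2: data parity 0, sent cp 1 → mismatch
Exactly one row (r0) and one column (c2) fail → the flipped bit is at their intersection.

row 0, column 2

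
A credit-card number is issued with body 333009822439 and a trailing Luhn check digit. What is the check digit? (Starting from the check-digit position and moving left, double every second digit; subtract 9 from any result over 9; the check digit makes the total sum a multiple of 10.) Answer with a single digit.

5

Partial digits right→left: 9 3 4 2 2 8 9 0 0 3 3 3
Double every second digit counting from the check-digit position (so the 1st, 3rd, 5th, ... of the partial from the right).
  doubled (with −9 where >9): 9 8 4 9 0 6 → sum 36
  kept as-is: 3 2 8 0 3 3 → sum 19
Total = 36 + 19 = 55.
Check digit = (10 − (55 mod 10)) mod 10 = 5.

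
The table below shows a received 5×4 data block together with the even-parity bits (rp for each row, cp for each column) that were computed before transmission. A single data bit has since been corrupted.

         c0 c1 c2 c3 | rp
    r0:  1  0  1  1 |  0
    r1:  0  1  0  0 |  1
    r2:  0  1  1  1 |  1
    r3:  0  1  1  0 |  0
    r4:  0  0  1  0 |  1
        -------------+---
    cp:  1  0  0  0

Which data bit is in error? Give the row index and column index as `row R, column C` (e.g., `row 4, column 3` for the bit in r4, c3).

row 0, column 1

Recompute each row's even parity and compare to rp:
  r0: data parity 1, sent rp 0 → mismatch
  r1: data parity 1, sent rp 1 → ok
  r2: data parity 1, sent rp 1 → ok
  r3: data parity 0, sent rp 0 → ok
  r4: data parity 1, sent rp 1 → ok
Recompute each column's even parity and compare to cp:
  c0: data parity 1, sent cp 1 → ok
  c1: data parity 1, sent cp 0 → mismatch
  c2: data parity 0, sent cp 0 → ok
  c3: data parity 0, sent cp 0 → ok
Exactly one row (r0) and one column (c1) fail → the flipped bit is at their intersection.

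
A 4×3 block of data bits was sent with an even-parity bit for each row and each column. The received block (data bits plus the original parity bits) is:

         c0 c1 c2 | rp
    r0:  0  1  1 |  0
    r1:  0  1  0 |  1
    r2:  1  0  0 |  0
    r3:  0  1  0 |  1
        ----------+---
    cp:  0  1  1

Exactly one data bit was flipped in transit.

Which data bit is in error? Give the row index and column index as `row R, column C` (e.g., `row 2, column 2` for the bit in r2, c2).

row 2, column 0

Recompute each row's even parity and compare to rp:
  r0: data parity 0, sent rp 0 → ok
  r1: data parity 1, sent rp 1 → ok
  r2: data parity 1, sent rp 0 → mismatch
  r3: data parity 1, sent rp 1 → ok
Recompute each column's even parity and compare to cp:
  c0: data parity 1, sent cp 0 → mismatch
  c1: data parity 1, sent cp 1 → ok
  c2: data parity 1, sent cp 1 → ok
Exactly one row (r2) and one column (c0) fail → the flipped bit is at their intersection.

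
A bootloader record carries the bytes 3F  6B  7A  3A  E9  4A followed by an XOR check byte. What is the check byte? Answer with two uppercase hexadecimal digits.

B7

XOR the bytes together:
  start with 0x3F
  0x3F ⊕ 0x6B = 0x54
  0x54 ⊕ 0x7A = 0x2E
  0x2E ⊕ 0x3A = 0x14
  0x14 ⊕ 0xE9 = 0xFD
  0xFD ⊕ 0x4A = 0xB7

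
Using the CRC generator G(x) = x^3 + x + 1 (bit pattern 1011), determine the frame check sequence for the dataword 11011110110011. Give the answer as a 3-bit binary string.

111

Append 3 zeros: 11011110110011000. Divide by 1011 (XOR where the leading bit is 1):
  pos 0: 1101 XOR 1011 = 0110
  pos 1: 1101 XOR 1011 = 0110
  pos 2: 1101 XOR 1011 = 0110
  pos 3: 1101 XOR 1011 = 0110
  pos 4: 1100 XOR 1011 = 0111
  pos 5: 1111 XOR 1011 = 0100
  pos 6: 1001 XOR 1011 = 0010
  pos 8: 1000 XOR 1011 = 0011
  pos 10: 1111 XOR 1011 = 0100
  pos 11: 1000 XOR 1011 = 0011
  pos 13: 1100 XOR 1011 = 0111
Remainder (last 3 bits) = 111. This is the CRC / FCS.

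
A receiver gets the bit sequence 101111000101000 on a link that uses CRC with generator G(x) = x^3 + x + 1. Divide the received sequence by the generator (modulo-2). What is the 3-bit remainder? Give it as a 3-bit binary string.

011

Modulo-2 division of 101111000101000 by 1011:
  pos 0: 1011 XOR 1011 = 0000
  pos 4: 1100 XOR 1011 = 0111
  pos 5: 1110 XOR 1011 = 0101
  pos 6: 1011 XOR 1011 = 0000
  pos 11: 1000 XOR 1011 = 0011
Remainder = 011 (nonzero — an error is detected).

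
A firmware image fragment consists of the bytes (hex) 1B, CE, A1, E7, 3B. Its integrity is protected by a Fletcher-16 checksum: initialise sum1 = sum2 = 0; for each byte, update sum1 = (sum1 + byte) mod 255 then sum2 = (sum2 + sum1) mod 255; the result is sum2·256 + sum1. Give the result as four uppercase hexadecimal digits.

Running sums (mod 255):
  after byte 0 (1B): sum1=27, sum2=27
  after byte 1 (CE): sum1=233, sum2=5
  after byte 2 (A1): sum1=139, sum2=144
  after byte 3 (E7): sum1=115, sum2=4
  after byte 4 (3B): sum1=174, sum2=178
Checksum = sum2·256 + sum1 = 178·256 + 174 = 45742 = 0xB2AE.

B2AE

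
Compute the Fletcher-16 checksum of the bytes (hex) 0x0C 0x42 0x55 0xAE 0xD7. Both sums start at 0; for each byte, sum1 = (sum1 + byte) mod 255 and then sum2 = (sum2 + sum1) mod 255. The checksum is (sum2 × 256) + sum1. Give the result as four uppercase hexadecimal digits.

Running sums (mod 255):
  after byte 0 (0x0C): sum1=12, sum2=12
  after byte 1 (0x42): sum1=78, sum2=90
  after byte 2 (0x55): sum1=163, sum2=253
  after byte 3 (0xAE): sum1=82, sum2=80
  after byte 4 (0xD7): sum1=42, sum2=122
Checksum = sum2·256 + sum1 = 122·256 + 42 = 31274 = 0x7A2A.

7A2A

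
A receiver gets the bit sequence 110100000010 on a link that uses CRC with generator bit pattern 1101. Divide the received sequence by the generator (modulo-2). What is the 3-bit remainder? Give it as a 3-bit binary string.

Modulo-2 division of 110100000010 by 1101:
  pos 0: 1101 XOR 1101 = 0000
Remainder = 010 (nonzero — an error is detected).

010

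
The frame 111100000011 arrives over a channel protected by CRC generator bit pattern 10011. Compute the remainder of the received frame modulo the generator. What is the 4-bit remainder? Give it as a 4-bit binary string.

Modulo-2 division of 111100000011 by 10011:
  pos 0: 11110 XOR 10011 = 01101
  pos 1: 11010 XOR 10011 = 01001
  pos 2: 10010 XOR 10011 = 00001
  pos 6: 10001 XOR 10011 = 00010
Remainder = 0101 (nonzero — an error is detected).

0101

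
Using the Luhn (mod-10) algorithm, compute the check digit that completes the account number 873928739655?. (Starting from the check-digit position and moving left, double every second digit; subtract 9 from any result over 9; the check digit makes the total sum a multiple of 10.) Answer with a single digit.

Partial digits right→left: 5 5 6 9 3 7 8 2 9 3 7 8
Double every second digit counting from the check-digit position (so the 1st, 3rd, 5th, ... of the partial from the right).
  doubled (with −9 where >9): 1 3 6 7 9 5 → sum 31
  kept as-is: 5 9 7 2 3 8 → sum 34
Total = 31 + 34 = 65.
Check digit = (10 − (65 mod 10)) mod 10 = 5.

5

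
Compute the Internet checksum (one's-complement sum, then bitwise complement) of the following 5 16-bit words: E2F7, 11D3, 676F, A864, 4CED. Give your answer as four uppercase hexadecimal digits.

AE73

One's-complement addition (fold any carry out of bit 15 back into bit 0):
  0xE2F7 + 0x11D3 = 0x0F4CA
  0xF4CA + 0x676F = 0x15C39 → wrap carry → 0x5C3A
  0x5C3A + 0xA864 = 0x1049E → wrap carry → 0x049F
  0x049F + 0x4CED = 0x0518C
One's-complement sum = 0x518C.
Checksum = ~0x518C & 0xFFFF = 0xAE73.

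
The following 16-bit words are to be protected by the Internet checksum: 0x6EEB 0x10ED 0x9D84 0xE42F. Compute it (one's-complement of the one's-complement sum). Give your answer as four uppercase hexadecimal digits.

FE72

One's-complement addition (fold any carry out of bit 15 back into bit 0):
  0x6EEB + 0x10ED = 0x07FD8
  0x7FD8 + 0x9D84 = 0x11D5C → wrap carry → 0x1D5D
  0x1D5D + 0xE42F = 0x1018C → wrap carry → 0x018D
One's-complement sum = 0x018D.
Checksum = ~0x018D & 0xFFFF = 0xFE72.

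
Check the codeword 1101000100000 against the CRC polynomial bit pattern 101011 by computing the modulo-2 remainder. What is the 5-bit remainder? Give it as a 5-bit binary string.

00000

Modulo-2 division of 1101000100000 by 101011:
  pos 0: 110100 XOR 101011 = 011111
  pos 1: 111110 XOR 101011 = 010101
  pos 2: 101011 XOR 101011 = 000000
Remainder = 00000 (zero — the frame passes the CRC check).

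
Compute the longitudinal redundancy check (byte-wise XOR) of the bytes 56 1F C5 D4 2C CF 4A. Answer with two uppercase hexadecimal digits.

XOR the bytes together:
  start with 0x56
  0x56 ⊕ 0x1F = 0x49
  0x49 ⊕ 0xC5 = 0x8C
  0x8C ⊕ 0xD4 = 0x58
  0x58 ⊕ 0x2C = 0x74
  0x74 ⊕ 0xCF = 0xBB
  0xBB ⊕ 0x4A = 0xF1

F1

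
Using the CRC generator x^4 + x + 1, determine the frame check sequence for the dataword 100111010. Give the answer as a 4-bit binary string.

1101

Append 4 zeros: 1001110100000. Divide by 10011 (XOR where the leading bit is 1):
  pos 0: 10011 XOR 10011 = 00000
  pos 5: 10100 XOR 10011 = 00111
  pos 7: 11100 XOR 10011 = 01111
  pos 8: 11110 XOR 10011 = 01101
Remainder (last 4 bits) = 1101. This is the CRC / FCS.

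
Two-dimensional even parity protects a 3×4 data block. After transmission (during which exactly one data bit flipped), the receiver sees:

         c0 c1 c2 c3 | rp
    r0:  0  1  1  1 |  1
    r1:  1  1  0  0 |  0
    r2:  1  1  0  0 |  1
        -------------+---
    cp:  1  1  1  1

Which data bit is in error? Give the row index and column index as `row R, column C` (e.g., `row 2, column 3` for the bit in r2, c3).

Recompute each row's even parity and compare to rp:
  r0: data parity 1, sent rp 1 → ok
  r1: data parity 0, sent rp 0 → ok
  r2: data parity 0, sent rp 1 → mismatch
Recompute each column's even parity and compare to cp:
  c0: data parity 0, sent cp 1 → mismatch
  c1: data parity 1, sent cp 1 → ok
  c2: data parity 1, sent cp 1 → ok
  c3: data parity 1, sent cp 1 → ok
Exactly one row (r2) and one column (c0) fail → the flipped bit is at their intersection.

row 2, column 0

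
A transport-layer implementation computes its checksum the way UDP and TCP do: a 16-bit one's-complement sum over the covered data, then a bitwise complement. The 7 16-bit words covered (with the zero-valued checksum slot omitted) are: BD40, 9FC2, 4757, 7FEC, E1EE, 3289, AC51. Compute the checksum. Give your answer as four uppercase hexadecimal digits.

1AEF

One's-complement addition (fold any carry out of bit 15 back into bit 0):
  0xBD40 + 0x9FC2 = 0x15D02 → wrap carry → 0x5D03
  0x5D03 + 0x4757 = 0x0A45A
  0xA45A + 0x7FEC = 0x12446 → wrap carry → 0x2447
  0x2447 + 0xE1EE = 0x10635 → wrap carry → 0x0636
  0x0636 + 0x3289 = 0x038BF
  0x38BF + 0xAC51 = 0x0E510
One's-complement sum = 0xE510.
Checksum = ~0xE510 & 0xFFFF = 0x1AEF.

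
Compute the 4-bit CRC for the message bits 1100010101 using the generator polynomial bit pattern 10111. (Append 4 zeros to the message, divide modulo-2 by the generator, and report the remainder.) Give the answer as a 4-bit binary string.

Append 4 zeros: 11000101010000. Divide by 10111 (XOR where the leading bit is 1):
  pos 0: 11000 XOR 10111 = 01111
  pos 1: 11111 XOR 10111 = 01000
  pos 2: 10000 XOR 10111 = 00111
  pos 4: 11110 XOR 10111 = 01001
  pos 5: 10011 XOR 10111 = 00100
  pos 7: 10000 XOR 10111 = 00111
  pos 9: 11100 XOR 10111 = 01011
Remainder (last 4 bits) = 1011. This is the CRC / FCS.

1011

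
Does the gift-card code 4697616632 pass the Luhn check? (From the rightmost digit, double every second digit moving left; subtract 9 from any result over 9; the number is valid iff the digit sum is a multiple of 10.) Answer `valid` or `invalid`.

From the right, keep odd positions and double even positions (subtract 9 from any doubled value over 9):
  doubled (positions 2,4,...): 6 3 3 9 8 → sum 29
  kept (positions 1,3,...): 2 6 1 7 6 → sum 22
Total = 51.
51 mod 10 = 1, so the number is invalid.

invalid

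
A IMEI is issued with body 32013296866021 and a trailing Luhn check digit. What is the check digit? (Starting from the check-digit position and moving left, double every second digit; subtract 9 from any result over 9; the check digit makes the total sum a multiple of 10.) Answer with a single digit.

1

Partial digits right→left: 1 2 0 6 6 8 6 9 2 3 1 0 2 3
Double every second digit counting from the check-digit position (so the 1st, 3rd, 5th, ... of the partial from the right).
  doubled (with −9 where >9): 2 0 3 3 4 2 4 → sum 18
  kept as-is: 2 6 8 9 3 0 3 → sum 31
Total = 18 + 31 = 49.
Check digit = (10 − (49 mod 10)) mod 10 = 1.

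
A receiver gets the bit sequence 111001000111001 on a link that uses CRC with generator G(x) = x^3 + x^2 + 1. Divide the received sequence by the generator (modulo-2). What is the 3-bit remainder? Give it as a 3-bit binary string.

Modulo-2 division of 111001000111001 by 1101:
  pos 0: 1110 XOR 1101 = 0011
  pos 2: 1101 XOR 1101 = 0000
  pos 9: 1110 XOR 1101 = 0011
  pos 11: 1101 XOR 1101 = 0000
Remainder = 000 (zero — the frame passes the CRC check).

000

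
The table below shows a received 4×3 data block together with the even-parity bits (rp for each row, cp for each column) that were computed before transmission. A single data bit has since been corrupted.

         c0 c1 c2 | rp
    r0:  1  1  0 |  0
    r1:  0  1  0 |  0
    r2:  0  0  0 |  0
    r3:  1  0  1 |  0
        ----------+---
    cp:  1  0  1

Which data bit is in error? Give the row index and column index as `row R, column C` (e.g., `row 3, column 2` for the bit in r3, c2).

Recompute each row's even parity and compare to rp:
  r0: data parity 0, sent rp 0 → ok
  r1: data parity 1, sent rp 0 → mismatch
  r2: data parity 0, sent rp 0 → ok
  r3: data parity 0, sent rp 0 → ok
Recompute each column's even parity and compare to cp:
  c0: data parity 0, sent cp 1 → mismatch
  c1: data parity 0, sent cp 0 → ok
  c2: data parity 1, sent cp 1 → ok
Exactly one row (r1) and one column (c0) fail → the flipped bit is at their intersection.

row 1, column 0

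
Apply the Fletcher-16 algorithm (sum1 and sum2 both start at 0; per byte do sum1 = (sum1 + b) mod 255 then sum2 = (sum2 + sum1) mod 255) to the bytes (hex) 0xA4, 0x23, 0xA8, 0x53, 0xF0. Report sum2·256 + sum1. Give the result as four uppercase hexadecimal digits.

55B4

Running sums (mod 255):
  after byte 0 (0xA4): sum1=164, sum2=164
  after byte 1 (0x23): sum1=199, sum2=108
  after byte 2 (0xA8): sum1=112, sum2=220
  after byte 3 (0x53): sum1=195, sum2=160
  after byte 4 (0xF0): sum1=180, sum2=85
Checksum = sum2·256 + sum1 = 85·256 + 180 = 21940 = 0x55B4.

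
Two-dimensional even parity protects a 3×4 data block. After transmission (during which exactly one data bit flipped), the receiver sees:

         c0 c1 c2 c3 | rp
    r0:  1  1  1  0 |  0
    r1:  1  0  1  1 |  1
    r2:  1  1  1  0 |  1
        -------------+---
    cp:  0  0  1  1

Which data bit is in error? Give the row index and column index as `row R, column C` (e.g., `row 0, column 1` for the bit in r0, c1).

row 0, column 0

Recompute each row's even parity and compare to rp:
  r0: data parity 1, sent rp 0 → mismatch
  r1: data parity 1, sent rp 1 → ok
  r2: data parity 1, sent rp 1 → ok
Recompute each column's even parity and compare to cp:
  c0: data parity 1, sent cp 0 → mismatch
  c1: data parity 0, sent cp 0 → ok
  c2: data parity 1, sent cp 1 → ok
  c3: data parity 1, sent cp 1 → ok
Exactly one row (r0) and one column (c0) fail → the flipped bit is at their intersection.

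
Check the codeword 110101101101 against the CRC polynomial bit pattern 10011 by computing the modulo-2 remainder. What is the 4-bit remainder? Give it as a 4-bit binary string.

1011

Modulo-2 division of 110101101101 by 10011:
  pos 0: 11010 XOR 10011 = 01001
  pos 1: 10011 XOR 10011 = 00000
  pos 6: 10110 XOR 10011 = 00101
Remainder = 1011 (nonzero — an error is detected).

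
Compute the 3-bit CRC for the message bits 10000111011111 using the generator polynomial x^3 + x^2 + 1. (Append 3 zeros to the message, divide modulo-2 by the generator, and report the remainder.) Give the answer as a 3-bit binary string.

Append 3 zeros: 10000111011111000. Divide by 1101 (XOR where the leading bit is 1):
  pos 0: 1000 XOR 1101 = 0101
  pos 1: 1010 XOR 1101 = 0111
  pos 2: 1111 XOR 1101 = 0010
  pos 4: 1011 XOR 1101 = 0110
  pos 5: 1100 XOR 1101 = 0001
  pos 8: 1111 XOR 1101 = 0010
  pos 10: 1011 XOR 1101 = 0110
  pos 11: 1100 XOR 1101 = 0001
Remainder (last 3 bits) = 100. This is the CRC / FCS.

100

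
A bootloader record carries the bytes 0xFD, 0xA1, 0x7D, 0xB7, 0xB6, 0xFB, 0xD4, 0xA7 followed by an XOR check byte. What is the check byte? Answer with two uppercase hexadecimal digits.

A8

XOR the bytes together:
  start with 0xFD
  0xFD ⊕ 0xA1 = 0x5C
  0x5C ⊕ 0x7D = 0x21
  0x21 ⊕ 0xB7 = 0x96
  0x96 ⊕ 0xB6 = 0x20
  0x20 ⊕ 0xFB = 0xDB
  0xDB ⊕ 0xD4 = 0x0F
  0x0F ⊕ 0xA7 = 0xA8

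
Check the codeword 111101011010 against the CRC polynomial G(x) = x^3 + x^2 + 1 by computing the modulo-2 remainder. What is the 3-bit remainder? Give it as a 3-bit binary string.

010

Modulo-2 division of 111101011010 by 1101:
  pos 0: 1111 XOR 1101 = 0010
  pos 2: 1001 XOR 1101 = 0100
  pos 3: 1000 XOR 1101 = 0101
  pos 4: 1011 XOR 1101 = 0110
  pos 5: 1101 XOR 1101 = 0000
Remainder = 010 (nonzero — an error is detected).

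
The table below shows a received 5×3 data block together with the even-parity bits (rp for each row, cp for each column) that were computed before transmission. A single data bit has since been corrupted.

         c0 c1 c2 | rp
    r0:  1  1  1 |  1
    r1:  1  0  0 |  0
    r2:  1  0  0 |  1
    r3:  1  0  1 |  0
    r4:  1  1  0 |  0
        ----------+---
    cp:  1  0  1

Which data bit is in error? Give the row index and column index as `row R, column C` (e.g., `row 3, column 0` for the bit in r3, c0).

row 1, column 2

Recompute each row's even parity and compare to rp:
  r0: data parity 1, sent rp 1 → ok
  r1: data parity 1, sent rp 0 → mismatch
  r2: data parity 1, sent rp 1 → ok
  r3: data parity 0, sent rp 0 → ok
  r4: data parity 0, sent rp 0 → ok
Recompute each column's even parity and compare to cp:
  c0: data parity 1, sent cp 1 → ok
  c1: data parity 0, sent cp 0 → ok
  c2: data parity 0, sent cp 1 → mismatch
Exactly one row (r1) and one column (c2) fail → the flipped bit is at their intersection.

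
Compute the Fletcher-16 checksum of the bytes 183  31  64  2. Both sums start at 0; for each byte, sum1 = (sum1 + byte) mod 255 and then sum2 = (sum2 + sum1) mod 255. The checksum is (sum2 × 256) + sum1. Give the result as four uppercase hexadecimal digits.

Running sums (mod 255):
  after byte 0 (183): sum1=183, sum2=183
  after byte 1 (31): sum1=214, sum2=142
  after byte 2 (64): sum1=23, sum2=165
  after byte 3 (2): sum1=25, sum2=190
Checksum = sum2·256 + sum1 = 190·256 + 25 = 48665 = 0xBE19.

BE19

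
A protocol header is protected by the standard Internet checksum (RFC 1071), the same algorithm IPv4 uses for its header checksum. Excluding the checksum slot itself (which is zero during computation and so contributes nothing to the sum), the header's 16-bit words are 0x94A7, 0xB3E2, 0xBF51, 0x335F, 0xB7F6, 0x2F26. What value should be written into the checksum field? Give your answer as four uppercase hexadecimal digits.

One's-complement addition (fold any carry out of bit 15 back into bit 0):
  0x94A7 + 0xB3E2 = 0x14889 → wrap carry → 0x488A
  0x488A + 0xBF51 = 0x107DB → wrap carry → 0x07DC
  0x07DC + 0x335F = 0x03B3B
  0x3B3B + 0xB7F6 = 0x0F331
  0xF331 + 0x2F26 = 0x12257 → wrap carry → 0x2258
One's-complement sum = 0x2258.
Checksum = ~0x2258 & 0xFFFF = 0xDDA7.

DDA7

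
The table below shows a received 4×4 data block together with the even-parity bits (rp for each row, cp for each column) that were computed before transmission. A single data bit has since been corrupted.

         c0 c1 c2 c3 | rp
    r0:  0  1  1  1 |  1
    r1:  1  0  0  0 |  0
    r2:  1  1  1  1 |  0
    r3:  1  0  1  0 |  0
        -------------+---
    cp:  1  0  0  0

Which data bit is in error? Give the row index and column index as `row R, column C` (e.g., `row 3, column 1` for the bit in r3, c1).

row 1, column 2

Recompute each row's even parity and compare to rp:
  r0: data parity 1, sent rp 1 → ok
  r1: data parity 1, sent rp 0 → mismatch
  r2: data parity 0, sent rp 0 → ok
  r3: data parity 0, sent rp 0 → ok
Recompute each column's even parity and compare to cp:
  c0: data parity 1, sent cp 1 → ok
  c1: data parity 0, sent cp 0 → ok
  c2: data parity 1, sent cp 0 → mismatch
  c3: data parity 0, sent cp 0 → ok
Exactly one row (r1) and one column (c2) fail → the flipped bit is at their intersection.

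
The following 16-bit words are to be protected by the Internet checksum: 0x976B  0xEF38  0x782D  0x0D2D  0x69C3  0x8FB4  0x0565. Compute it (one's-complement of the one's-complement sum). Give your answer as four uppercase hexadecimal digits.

One's-complement addition (fold any carry out of bit 15 back into bit 0):
  0x976B + 0xEF38 = 0x186A3 → wrap carry → 0x86A4
  0x86A4 + 0x782D = 0x0FED1
  0xFED1 + 0x0D2D = 0x10BFE → wrap carry → 0x0BFF
  0x0BFF + 0x69C3 = 0x075C2
  0x75C2 + 0x8FB4 = 0x10576 → wrap carry → 0x0577
  0x0577 + 0x0565 = 0x00ADC
One's-complement sum = 0x0ADC.
Checksum = ~0x0ADC & 0xFFFF = 0xF523.

F523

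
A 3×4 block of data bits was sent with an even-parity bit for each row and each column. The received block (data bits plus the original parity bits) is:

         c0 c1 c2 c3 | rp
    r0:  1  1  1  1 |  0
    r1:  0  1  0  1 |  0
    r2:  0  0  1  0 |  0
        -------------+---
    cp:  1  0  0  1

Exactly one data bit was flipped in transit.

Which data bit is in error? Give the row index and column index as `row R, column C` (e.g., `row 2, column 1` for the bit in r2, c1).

Recompute each row's even parity and compare to rp:
  r0: data parity 0, sent rp 0 → ok
  r1: data parity 0, sent rp 0 → ok
  r2: data parity 1, sent rp 0 → mismatch
Recompute each column's even parity and compare to cp:
  c0: data parity 1, sent cp 1 → ok
  c1: data parity 0, sent cp 0 → ok
  c2: data parity 0, sent cp 0 → ok
  c3: data parity 0, sent cp 1 → mismatch
Exactly one row (r2) and one column (c3) fail → the flipped bit is at their intersection.

row 2, column 3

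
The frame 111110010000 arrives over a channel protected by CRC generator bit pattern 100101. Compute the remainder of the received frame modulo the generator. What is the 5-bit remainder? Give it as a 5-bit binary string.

00101

Modulo-2 division of 111110010000 by 100101:
  pos 0: 111110 XOR 100101 = 011011
  pos 1: 110110 XOR 100101 = 010011
  pos 2: 100111 XOR 100101 = 000010
  pos 6: 100000 XOR 100101 = 000101
Remainder = 00101 (nonzero — an error is detected).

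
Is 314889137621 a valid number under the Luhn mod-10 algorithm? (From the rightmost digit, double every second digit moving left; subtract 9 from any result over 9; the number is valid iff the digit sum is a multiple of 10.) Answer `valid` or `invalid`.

From the right, keep odd positions and double even positions (subtract 9 from any doubled value over 9):
  doubled (positions 2,4,...): 4 5 2 7 8 6 → sum 32
  kept (positions 1,3,...): 1 6 3 9 8 1 → sum 28
Total = 60.
60 mod 10 = 0, so the number is valid.

valid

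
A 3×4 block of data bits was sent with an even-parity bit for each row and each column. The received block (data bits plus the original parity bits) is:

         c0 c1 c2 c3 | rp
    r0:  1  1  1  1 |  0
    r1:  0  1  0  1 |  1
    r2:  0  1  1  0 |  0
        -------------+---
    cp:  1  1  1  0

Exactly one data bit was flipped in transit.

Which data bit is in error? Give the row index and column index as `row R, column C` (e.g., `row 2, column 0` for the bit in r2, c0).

row 1, column 2

Recompute each row's even parity and compare to rp:
  r0: data parity 0, sent rp 0 → ok
  r1: data parity 0, sent rp 1 → mismatch
  r2: data parity 0, sent rp 0 → ok
Recompute each column's even parity and compare to cp:
  c0: data parity 1, sent cp 1 → ok
  c1: data parity 1, sent cp 1 → ok
  c2: data parity 0, sent cp 1 → mismatch
  c3: data parity 0, sent cp 0 → ok
Exactly one row (r1) and one column (c2) fail → the flipped bit is at their intersection.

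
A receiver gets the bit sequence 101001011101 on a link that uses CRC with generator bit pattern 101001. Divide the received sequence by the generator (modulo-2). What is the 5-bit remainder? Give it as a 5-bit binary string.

11101

Modulo-2 division of 101001011101 by 101001:
  pos 0: 101001 XOR 101001 = 000000
Remainder = 11101 (nonzero — an error is detected).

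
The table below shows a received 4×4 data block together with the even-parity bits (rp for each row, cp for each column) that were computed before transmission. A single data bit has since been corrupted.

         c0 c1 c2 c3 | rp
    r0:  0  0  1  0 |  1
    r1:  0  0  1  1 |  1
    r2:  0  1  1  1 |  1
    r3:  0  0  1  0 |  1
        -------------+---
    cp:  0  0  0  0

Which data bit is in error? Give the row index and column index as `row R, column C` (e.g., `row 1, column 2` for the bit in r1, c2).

row 1, column 1

Recompute each row's even parity and compare to rp:
  r0: data parity 1, sent rp 1 → ok
  r1: data parity 0, sent rp 1 → mismatch
  r2: data parity 1, sent rp 1 → ok
  r3: data parity 1, sent rp 1 → ok
Recompute each column's even parity and compare to cp:
  c0: data parity 0, sent cp 0 → ok
  c1: data parity 1, sent cp 0 → mismatch
  c2: data parity 0, sent cp 0 → ok
  c3: data parity 0, sent cp 0 → ok
Exactly one row (r1) and one column (c1) fail → the flipped bit is at their intersection.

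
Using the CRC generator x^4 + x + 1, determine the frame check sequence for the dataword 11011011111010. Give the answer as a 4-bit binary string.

Append 4 zeros: 110110111110100000. Divide by 10011 (XOR where the leading bit is 1):
  pos 0: 11011 XOR 10011 = 01000
  pos 1: 10000 XOR 10011 = 00011
  pos 4: 11111 XOR 10011 = 01100
  pos 5: 11001 XOR 10011 = 01010
  pos 6: 10101 XOR 10011 = 00110
  pos 8: 11001 XOR 10011 = 01010
  pos 9: 10100 XOR 10011 = 00111
  pos 11: 11100 XOR 10011 = 01111
  pos 12: 11110 XOR 10011 = 01101
  pos 13: 11010 XOR 10011 = 01001
Remainder (last 4 bits) = 1001. This is the CRC / FCS.

1001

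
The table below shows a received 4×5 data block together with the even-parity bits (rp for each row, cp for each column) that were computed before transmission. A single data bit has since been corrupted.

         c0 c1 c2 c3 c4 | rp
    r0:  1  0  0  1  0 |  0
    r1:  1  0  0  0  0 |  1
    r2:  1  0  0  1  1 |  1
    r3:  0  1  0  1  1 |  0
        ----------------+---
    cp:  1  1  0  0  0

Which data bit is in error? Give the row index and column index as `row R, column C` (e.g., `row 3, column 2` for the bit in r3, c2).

row 3, column 3

Recompute each row's even parity and compare to rp:
  r0: data parity 0, sent rp 0 → ok
  r1: data parity 1, sent rp 1 → ok
  r2: data parity 1, sent rp 1 → ok
  r3: data parity 1, sent rp 0 → mismatch
Recompute each column's even parity and compare to cp:
  c0: data parity 1, sent cp 1 → ok
  c1: data parity 1, sent cp 1 → ok
  c2: data parity 0, sent cp 0 → ok
  c3: data parity 1, sent cp 0 → mismatch
  c4: data parity 0, sent cp 0 → ok
Exactly one row (r3) and one column (c3) fail → the flipped bit is at their intersection.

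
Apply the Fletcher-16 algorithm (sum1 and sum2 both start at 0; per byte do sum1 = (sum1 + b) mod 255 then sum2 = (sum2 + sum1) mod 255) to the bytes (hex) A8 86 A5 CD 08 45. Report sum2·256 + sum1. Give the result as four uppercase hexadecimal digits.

Running sums (mod 255):
  after byte 0 (A8): sum1=168, sum2=168
  after byte 1 (86): sum1=47, sum2=215
  after byte 2 (A5): sum1=212, sum2=172
  after byte 3 (CD): sum1=162, sum2=79
  after byte 4 (08): sum1=170, sum2=249
  after byte 5 (45): sum1=239, sum2=233
Checksum = sum2·256 + sum1 = 233·256 + 239 = 59887 = 0xE9EF.

E9EF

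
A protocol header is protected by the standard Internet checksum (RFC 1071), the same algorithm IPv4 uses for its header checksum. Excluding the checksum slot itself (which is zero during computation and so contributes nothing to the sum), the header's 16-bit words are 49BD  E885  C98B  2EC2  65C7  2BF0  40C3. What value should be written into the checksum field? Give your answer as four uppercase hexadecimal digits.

One's-complement addition (fold any carry out of bit 15 back into bit 0):
  0x49BD + 0xE885 = 0x13242 → wrap carry → 0x3243
  0x3243 + 0xC98B = 0x0FBCE
  0xFBCE + 0x2EC2 = 0x12A90 → wrap carry → 0x2A91
  0x2A91 + 0x65C7 = 0x09058
  0x9058 + 0x2BF0 = 0x0BC48
  0xBC48 + 0x40C3 = 0x0FD0B
One's-complement sum = 0xFD0B.
Checksum = ~0xFD0B & 0xFFFF = 0x02F4.

02F4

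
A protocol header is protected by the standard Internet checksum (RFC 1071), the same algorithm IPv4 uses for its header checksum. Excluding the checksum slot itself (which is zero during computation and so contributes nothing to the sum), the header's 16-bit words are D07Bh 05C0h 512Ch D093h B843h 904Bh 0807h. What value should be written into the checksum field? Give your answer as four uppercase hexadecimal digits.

One's-complement addition (fold any carry out of bit 15 back into bit 0):
  0xD07B + 0x05C0 = 0x0D63B
  0xD63B + 0x512C = 0x12767 → wrap carry → 0x2768
  0x2768 + 0xD093 = 0x0F7FB
  0xF7FB + 0xB843 = 0x1B03E → wrap carry → 0xB03F
  0xB03F + 0x904B = 0x1408A → wrap carry → 0x408B
  0x408B + 0x0807 = 0x04892
One's-complement sum = 0x4892.
Checksum = ~0x4892 & 0xFFFF = 0xB76D.

B76D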